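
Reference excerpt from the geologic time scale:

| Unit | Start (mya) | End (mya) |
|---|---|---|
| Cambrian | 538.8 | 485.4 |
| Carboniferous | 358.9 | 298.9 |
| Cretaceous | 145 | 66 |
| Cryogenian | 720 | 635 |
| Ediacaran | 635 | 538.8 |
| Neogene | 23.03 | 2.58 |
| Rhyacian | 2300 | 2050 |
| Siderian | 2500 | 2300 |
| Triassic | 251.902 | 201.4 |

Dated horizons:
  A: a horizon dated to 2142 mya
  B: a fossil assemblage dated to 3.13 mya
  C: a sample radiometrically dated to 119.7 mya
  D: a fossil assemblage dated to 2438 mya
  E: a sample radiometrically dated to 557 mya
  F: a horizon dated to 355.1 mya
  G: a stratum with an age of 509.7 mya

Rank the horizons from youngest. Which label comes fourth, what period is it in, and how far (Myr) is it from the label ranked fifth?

G, in the Cambrian; 47.3 million years to E

Smaller Ma means younger, so youngest first: B 3.13 < C 119.7 < F 355.1 < G 509.7 < E 557 < A 2142 < D 2438.
Counting 4 along gives G (509.7 Ma); the excerpt puts that inside the Cambrian, 538.8–485.4 Ma.
Next in line is E (557 Ma), and 557 − 509.7 = 47.3 Myr.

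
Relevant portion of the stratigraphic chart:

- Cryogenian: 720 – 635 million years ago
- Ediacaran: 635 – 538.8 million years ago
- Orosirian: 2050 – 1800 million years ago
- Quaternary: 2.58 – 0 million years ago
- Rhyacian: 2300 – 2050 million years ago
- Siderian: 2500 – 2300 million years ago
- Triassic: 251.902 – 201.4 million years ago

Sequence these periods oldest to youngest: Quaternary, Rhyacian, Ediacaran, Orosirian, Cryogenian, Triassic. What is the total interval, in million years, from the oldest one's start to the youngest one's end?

Start ages (Ma): Rhyacian 2300, Orosirian 2050, Cryogenian 720, Ediacaran 635, Triassic 251.902, Quaternary 2.58.
Ordered oldest to youngest: Rhyacian, Orosirian, Cryogenian, Ediacaran, Triassic, Quaternary.
Span = 2300 − 0 = 2300 Myr.

Rhyacian, Orosirian, Cryogenian, Ediacaran, Triassic, Quaternary; total span 2300 Myr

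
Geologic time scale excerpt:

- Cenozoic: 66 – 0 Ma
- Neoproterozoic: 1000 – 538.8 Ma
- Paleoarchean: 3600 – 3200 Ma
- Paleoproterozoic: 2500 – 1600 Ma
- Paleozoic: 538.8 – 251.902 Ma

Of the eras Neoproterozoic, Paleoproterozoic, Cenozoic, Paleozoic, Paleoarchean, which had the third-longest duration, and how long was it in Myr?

Paleoarchean, 400 million years

Start − end for each: Neoproterozoic 1000 − 538.8 = 461.2; Paleoproterozoic 2500 − 1600 = 900; Cenozoic 66 − 0 = 66; Paleozoic 538.8 − 251.902 = 286.898; Paleoarchean 3600 − 3200 = 400.
Ranking these from longest: Paleoproterozoic > Neoproterozoic > Paleoarchean > Paleozoic > Cenozoic.
Position 3 in that ranking is Paleoarchean, which lasted 400 Myr.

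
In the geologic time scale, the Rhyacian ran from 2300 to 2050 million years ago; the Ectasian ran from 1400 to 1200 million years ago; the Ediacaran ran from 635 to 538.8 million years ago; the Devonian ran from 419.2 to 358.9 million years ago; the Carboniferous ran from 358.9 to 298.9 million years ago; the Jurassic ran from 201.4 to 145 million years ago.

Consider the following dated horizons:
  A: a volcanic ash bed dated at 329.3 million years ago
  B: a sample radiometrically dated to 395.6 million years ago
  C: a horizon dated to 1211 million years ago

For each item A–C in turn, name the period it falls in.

A: 329.3 Ma lies in 358.9–298.9 Ma, so Carboniferous.
B: 395.6 Ma lies in 419.2–358.9 Ma, so Devonian.
C: 1211 Ma lies in 1400–1200 Ma, so Ectasian.

A — Carboniferous; B — Devonian; C — Ectasian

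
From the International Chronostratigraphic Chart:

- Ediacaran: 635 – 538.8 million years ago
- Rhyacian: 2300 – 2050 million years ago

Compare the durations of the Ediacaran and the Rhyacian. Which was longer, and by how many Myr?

Rhyacian, by 153.8 million years

Ediacaran: 635 − 538.8 = 96.2 Myr.
Rhyacian: 2300 − 2050 = 250 Myr.
Difference: 250 − 96.2 = 153.8 Myr, so the Rhyacian was longer.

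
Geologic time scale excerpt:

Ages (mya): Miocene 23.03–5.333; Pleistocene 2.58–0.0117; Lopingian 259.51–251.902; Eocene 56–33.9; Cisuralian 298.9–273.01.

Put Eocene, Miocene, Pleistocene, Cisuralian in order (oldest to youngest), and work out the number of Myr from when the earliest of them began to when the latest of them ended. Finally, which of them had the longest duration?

Cisuralian → Eocene → Miocene → Pleistocene; total span 298.8883 Myr; longest is Cisuralian

Start ages (Ma): Cisuralian 298.9, Eocene 56, Miocene 23.03, Pleistocene 2.58.
Ordered oldest to youngest: Cisuralian, Eocene, Miocene, Pleistocene.
Span = 298.9 − 0.0117 = 298.8883 Myr.
Durations: Pleistocene 2.5683, Eocene 22.1, Miocene 17.697, Cisuralian 25.89 → longest is Cisuralian (25.89 Myr).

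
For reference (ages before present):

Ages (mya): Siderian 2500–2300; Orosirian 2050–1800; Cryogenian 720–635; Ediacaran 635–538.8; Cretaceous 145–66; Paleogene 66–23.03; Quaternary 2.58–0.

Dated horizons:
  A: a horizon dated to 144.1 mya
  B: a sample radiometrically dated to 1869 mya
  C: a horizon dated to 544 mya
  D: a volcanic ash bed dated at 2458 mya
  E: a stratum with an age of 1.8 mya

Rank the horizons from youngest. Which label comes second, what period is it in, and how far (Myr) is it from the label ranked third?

A, in the Cretaceous; 399.9 million years to C

Smaller Ma means younger, so youngest first: E 1.8 < A 144.1 < C 544 < B 1869 < D 2458.
Counting 2 along gives A (144.1 Ma); the excerpt puts that inside the Cretaceous, 145–66 Ma.
Next in line is C (544 Ma), and 544 − 144.1 = 399.9 Myr.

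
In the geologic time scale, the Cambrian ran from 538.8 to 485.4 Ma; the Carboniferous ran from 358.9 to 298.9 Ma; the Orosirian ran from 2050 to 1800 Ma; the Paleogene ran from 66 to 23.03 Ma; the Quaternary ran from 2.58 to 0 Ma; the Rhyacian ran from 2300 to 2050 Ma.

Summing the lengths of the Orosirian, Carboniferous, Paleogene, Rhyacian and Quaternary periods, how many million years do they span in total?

605.55 million years

Each duration: Orosirian = 250; Carboniferous = 60; Paleogene = 42.97; Rhyacian = 250; Quaternary = 2.58.
Sum: 250 + 60 + 42.97 + 250 + 2.58 = 605.55 Myr.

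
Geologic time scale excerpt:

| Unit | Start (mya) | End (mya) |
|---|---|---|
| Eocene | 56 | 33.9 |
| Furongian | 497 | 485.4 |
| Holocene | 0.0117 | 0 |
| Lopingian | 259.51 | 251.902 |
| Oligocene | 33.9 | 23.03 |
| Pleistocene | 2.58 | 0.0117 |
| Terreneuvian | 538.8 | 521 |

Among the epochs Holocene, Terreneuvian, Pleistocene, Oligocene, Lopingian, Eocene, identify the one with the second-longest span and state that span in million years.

Terreneuvian, 17.8 million years

Start − end for each: Holocene 0.0117 − 0 = 0.0117; Terreneuvian 538.8 − 521 = 17.8; Pleistocene 2.58 − 0.0117 = 2.5683; Oligocene 33.9 − 23.03 = 10.87; Lopingian 259.51 − 251.902 = 7.608; Eocene 56 − 33.9 = 22.1.
Ranking these from longest: Eocene > Terreneuvian > Oligocene > Lopingian > Pleistocene > Holocene.
Position 2 in that ranking is Terreneuvian, which lasted 17.8 Myr.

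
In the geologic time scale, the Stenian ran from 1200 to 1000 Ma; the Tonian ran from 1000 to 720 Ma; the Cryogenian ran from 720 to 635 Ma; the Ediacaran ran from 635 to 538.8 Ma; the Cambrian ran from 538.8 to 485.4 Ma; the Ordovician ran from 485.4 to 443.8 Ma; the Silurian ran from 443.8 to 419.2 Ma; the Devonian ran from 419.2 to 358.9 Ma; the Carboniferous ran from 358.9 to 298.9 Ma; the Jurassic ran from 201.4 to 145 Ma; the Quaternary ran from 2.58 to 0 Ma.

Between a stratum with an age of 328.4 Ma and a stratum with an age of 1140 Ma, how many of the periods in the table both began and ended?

1140 Ma sits inside the Stenian (1200–1000) and 328.4 Ma inside the Carboniferous (358.9–298.9); neither of those is wholly between the two dates.
The listed periods lying completely between them are Tonian, Cryogenian, Ediacaran, Cambrian, Ordovician, Silurian, Devonian — 7 in all.

7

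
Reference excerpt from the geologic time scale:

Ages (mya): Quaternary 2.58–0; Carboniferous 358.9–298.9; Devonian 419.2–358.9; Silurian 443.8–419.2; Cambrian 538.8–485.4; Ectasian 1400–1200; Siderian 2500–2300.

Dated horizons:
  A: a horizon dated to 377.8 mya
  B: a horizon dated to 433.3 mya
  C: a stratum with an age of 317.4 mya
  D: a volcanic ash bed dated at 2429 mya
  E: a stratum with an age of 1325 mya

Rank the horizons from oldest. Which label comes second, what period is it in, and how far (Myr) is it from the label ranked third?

E, in the Ectasian; 891.7 million years to B

Sorted oldest-first by Ma: D (2429), E (1325), B (433.3), A (377.8), C (317.4).
The second oldest is E at 1325 Ma, which lies in 1400–1200 Ma: the Ectasian.
The third oldest is B at 433.3 Ma; separation = |1325 − 433.3| = 891.7 Myr.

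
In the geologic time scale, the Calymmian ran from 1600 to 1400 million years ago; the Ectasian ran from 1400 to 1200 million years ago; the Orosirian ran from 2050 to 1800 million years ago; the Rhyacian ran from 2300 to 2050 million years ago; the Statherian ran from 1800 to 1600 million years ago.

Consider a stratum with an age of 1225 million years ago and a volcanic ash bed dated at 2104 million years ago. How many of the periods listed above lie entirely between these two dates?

3

2104 Ma sits inside the Rhyacian (2300–2050) and 1225 Ma inside the Ectasian (1400–1200); neither of those is wholly between the two dates.
The listed periods lying completely between them are Orosirian, Statherian, Calymmian — 3 in all.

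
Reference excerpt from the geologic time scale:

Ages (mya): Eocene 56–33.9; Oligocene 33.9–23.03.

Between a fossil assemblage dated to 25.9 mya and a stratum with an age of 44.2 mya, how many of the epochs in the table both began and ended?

0

Checking each listed span, none has both start < 44.2 Ma and end > 25.9 Ma — every epoch straddles one of the two dates or lies outside them — so the count is 0.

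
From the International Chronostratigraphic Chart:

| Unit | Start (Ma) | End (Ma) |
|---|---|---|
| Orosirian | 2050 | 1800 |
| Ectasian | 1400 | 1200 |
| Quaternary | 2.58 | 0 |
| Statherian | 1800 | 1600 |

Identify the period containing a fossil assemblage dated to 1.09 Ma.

Quaternary

1.09 Ma lies between 2.58 and 0 Ma, so it falls in the Quaternary.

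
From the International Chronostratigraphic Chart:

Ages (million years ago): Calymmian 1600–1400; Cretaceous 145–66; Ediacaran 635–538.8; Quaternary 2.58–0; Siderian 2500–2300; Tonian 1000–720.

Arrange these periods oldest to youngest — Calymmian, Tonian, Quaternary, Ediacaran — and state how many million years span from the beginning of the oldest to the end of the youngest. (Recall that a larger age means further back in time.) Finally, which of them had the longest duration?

From the excerpt: Calymmian 1600–1400; Tonian 1000–720; Quaternary 2.58–0; Ediacaran 635–538.8 (Ma).
Larger Ma is earlier, so the oldest is Calymmian and the youngest is Quaternary; oldest to youngest: Calymmian, Tonian, Ediacaran, Quaternary.
Oldest start 1600 minus youngest end 0 gives 1600 Myr overall.
Individual lengths (start − end): Calymmian 200; Ediacaran 96.2; Quaternary 2.58; Tonian 280. The largest is Tonian at 280 Myr.

Calymmian → Tonian → Ediacaran → Quaternary; total span 1600 Myr; longest is Tonian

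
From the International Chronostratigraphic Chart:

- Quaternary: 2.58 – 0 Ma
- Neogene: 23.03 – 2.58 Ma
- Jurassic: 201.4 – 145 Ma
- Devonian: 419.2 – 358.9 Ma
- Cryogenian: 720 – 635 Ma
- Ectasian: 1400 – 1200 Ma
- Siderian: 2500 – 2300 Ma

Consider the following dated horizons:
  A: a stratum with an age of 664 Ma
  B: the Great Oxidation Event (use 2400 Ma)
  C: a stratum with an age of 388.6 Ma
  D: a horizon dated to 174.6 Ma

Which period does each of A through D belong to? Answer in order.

Match each age against the start–end ranges in the excerpt: A = 664 Ma → Cryogenian (720–635); B = 2400 Ma → Siderian (2500–2300); C = 388.6 Ma → Devonian (419.2–358.9); D = 174.6 Ma → Jurassic (201.4–145).

A — Cryogenian; B — Siderian; C — Devonian; D — Jurassic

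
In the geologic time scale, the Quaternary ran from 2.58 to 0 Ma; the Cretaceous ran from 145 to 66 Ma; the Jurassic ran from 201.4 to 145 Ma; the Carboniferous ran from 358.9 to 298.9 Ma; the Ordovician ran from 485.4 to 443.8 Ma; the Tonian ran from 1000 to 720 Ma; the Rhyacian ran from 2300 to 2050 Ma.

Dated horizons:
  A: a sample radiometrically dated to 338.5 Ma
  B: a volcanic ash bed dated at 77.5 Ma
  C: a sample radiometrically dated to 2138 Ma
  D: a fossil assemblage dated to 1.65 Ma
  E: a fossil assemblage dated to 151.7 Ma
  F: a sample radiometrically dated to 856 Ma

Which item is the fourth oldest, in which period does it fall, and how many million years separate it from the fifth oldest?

E, in the Jurassic; 74.2 million years to B

Larger Ma means older, so oldest first: C 2138 > F 856 > A 338.5 > E 151.7 > B 77.5 > D 1.65.
Counting 4 along gives E (151.7 Ma); the excerpt puts that inside the Jurassic, 201.4–145 Ma.
Next in line is B (77.5 Ma), and 151.7 − 77.5 = 74.2 Myr.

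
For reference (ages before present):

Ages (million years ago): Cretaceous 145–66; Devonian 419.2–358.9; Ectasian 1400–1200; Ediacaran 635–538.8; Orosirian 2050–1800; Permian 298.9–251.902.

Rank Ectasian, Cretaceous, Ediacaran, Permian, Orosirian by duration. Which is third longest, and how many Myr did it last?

Ediacaran, 96.2 million years

Durations: Ectasian 200; Cretaceous 79; Ediacaran 96.2; Permian 46.998; Orosirian 250 Myr.
Sorted longest-first: Orosirian (250), Ectasian (200), Ediacaran (96.2), Cretaceous (79), Permian (46.998).
The third longest is Ediacaran at 96.2 Myr.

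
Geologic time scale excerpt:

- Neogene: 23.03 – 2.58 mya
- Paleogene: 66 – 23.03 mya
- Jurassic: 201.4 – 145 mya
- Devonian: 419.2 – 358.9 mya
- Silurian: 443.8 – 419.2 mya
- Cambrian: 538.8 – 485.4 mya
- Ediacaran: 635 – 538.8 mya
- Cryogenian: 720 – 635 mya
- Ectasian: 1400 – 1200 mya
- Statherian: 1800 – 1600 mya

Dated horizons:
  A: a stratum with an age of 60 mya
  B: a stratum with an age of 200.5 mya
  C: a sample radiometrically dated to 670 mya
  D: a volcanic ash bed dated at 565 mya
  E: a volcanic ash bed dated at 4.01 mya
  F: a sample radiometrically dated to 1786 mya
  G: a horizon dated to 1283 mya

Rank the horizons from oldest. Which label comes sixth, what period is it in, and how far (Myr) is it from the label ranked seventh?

A, in the Paleogene; 55.99 million years to E

Larger Ma means older, so oldest first: F 1786 > G 1283 > C 670 > D 565 > B 200.5 > A 60 > E 4.01.
Counting 6 along gives A (60 Ma); the excerpt puts that inside the Paleogene, 66–23.03 Ma.
Next in line is E (4.01 Ma), and 60 − 4.01 = 55.99 Myr.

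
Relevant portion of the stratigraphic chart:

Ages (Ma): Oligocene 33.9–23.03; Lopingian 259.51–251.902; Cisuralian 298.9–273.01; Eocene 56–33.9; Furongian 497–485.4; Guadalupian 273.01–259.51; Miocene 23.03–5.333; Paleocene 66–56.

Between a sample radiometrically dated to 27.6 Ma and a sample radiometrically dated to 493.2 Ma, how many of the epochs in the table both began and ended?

5

The older date is 493.2 Ma and the younger is 27.6 Ma.
Epochs with start < 493.2 and end > 27.6 Ma: Cisuralian (298.9–273.01), Guadalupian (273.01–259.51), Lopingian (259.51–251.902), Paleocene (66–56), Eocene (56–33.9).
That is 5 complete epochs.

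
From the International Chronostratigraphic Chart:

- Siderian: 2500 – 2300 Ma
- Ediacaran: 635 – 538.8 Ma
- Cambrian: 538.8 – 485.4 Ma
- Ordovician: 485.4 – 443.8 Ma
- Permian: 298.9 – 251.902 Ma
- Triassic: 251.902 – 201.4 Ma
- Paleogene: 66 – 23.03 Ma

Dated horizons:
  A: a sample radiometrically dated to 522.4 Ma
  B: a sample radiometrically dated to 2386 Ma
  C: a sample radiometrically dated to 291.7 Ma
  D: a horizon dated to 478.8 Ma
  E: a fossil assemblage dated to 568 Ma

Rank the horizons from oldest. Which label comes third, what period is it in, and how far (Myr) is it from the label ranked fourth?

A, in the Cambrian; 43.6 million years to D

Larger Ma means older, so oldest first: B 2386 > E 568 > A 522.4 > D 478.8 > C 291.7.
Counting 3 along gives A (522.4 Ma); the excerpt puts that inside the Cambrian, 538.8–485.4 Ma.
Next in line is D (478.8 Ma), and 522.4 − 478.8 = 43.6 Myr.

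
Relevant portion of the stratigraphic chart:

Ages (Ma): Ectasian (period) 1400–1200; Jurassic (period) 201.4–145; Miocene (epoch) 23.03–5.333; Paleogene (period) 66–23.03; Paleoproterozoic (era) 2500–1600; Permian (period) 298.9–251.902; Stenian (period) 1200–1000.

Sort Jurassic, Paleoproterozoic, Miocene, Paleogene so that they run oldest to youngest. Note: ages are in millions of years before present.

Paleoproterozoic, then Jurassic, then Paleogene, then Miocene

The oldest of these is Paleoproterozoic (starts 2500 Ma) and the youngest is Miocene (ends 5.333 Ma).
In between, by decreasing start age: Jurassic (201.4), Paleogene (66).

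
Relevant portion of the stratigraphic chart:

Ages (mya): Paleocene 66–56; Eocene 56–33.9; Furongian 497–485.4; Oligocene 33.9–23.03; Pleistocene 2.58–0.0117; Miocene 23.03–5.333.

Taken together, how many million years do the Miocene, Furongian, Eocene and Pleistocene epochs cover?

Each duration: Miocene = 17.697; Furongian = 11.6; Eocene = 22.1; Pleistocene = 2.5683.
Sum: 17.697 + 11.6 + 22.1 + 2.5683 = 53.9653 Myr.

53.9653 million years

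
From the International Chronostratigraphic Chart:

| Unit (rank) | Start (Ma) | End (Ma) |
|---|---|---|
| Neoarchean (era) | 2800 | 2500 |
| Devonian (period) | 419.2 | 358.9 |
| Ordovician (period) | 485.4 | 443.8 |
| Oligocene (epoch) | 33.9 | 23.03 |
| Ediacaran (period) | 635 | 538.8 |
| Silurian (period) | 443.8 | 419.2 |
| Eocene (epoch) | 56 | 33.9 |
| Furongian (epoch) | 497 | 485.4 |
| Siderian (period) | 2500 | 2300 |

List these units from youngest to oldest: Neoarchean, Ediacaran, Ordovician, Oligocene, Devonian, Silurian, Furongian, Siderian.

Oligocene, then Devonian, then Silurian, then Ordovician, then Furongian, then Ediacaran, then Siderian, then Neoarchean

Sorting by start age (ascending Ma, since larger Ma = older): Oligocene start 33.9, Devonian start 419.2, Silurian start 443.8, Ordovician start 485.4, Furongian start 497, Ediacaran start 635, Siderian start 2500, Neoarchean start 2800.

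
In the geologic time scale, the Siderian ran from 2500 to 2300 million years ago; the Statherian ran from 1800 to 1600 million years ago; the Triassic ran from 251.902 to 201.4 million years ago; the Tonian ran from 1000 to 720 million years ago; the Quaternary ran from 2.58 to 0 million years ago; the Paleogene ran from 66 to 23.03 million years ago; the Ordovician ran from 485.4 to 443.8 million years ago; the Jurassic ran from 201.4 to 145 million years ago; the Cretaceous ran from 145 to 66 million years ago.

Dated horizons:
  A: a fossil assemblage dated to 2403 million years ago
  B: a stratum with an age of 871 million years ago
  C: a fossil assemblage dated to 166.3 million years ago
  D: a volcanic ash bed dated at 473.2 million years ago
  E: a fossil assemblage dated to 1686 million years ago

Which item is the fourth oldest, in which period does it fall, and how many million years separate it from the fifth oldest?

Sorted oldest-first by Ma: A (2403), E (1686), B (871), D (473.2), C (166.3).
The fourth oldest is D at 473.2 Ma, which lies in 485.4–443.8 Ma: the Ordovician.
The fifth oldest is C at 166.3 Ma; separation = |473.2 − 166.3| = 306.9 Myr.

D, in the Ordovician; 306.9 million years to C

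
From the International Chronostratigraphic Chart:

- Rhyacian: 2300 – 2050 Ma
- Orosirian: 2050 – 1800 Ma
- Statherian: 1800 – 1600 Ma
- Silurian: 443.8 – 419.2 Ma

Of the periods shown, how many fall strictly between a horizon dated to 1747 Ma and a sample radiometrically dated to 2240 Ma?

The older date is 2240 Ma and the younger is 1747 Ma.
Periods with start < 2240 and end > 1747 Ma: Orosirian (2050–1800).
That is 1 complete period.

1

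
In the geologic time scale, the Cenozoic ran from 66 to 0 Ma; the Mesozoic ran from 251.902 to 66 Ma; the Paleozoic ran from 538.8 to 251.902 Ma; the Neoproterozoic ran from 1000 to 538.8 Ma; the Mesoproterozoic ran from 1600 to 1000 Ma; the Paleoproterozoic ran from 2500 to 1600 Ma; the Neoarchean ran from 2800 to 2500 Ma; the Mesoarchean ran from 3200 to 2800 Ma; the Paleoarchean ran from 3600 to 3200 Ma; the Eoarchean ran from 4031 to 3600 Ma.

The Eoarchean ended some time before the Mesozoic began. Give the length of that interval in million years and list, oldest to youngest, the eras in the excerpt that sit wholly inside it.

The Eoarchean closes at 3600 Ma and the Mesozoic opens at 251.902 Ma, so the interval is 3600 − 251.902 = 3348.098 Myr.
An era fits inside if it starts at or after 3600 Ma and ends at or before 251.902 Ma; oldest first that gives Paleoarchean, Mesoarchean, Neoarchean, Paleoproterozoic, Mesoproterozoic, Neoproterozoic, Paleozoic.

3348.098 million years; Paleoarchean, Mesoarchean, Neoarchean, Paleoproterozoic, Mesoproterozoic, Neoproterozoic, Paleozoic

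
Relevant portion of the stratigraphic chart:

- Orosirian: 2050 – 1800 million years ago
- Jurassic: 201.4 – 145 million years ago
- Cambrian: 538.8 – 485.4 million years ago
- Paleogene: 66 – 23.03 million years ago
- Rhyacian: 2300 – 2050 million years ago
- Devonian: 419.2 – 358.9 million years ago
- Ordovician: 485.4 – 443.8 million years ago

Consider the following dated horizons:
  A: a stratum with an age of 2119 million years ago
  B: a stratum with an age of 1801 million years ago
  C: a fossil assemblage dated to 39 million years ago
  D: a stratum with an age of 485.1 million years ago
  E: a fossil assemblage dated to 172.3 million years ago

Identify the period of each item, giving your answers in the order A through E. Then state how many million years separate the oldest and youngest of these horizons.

A — Rhyacian; B — Orosirian; C — Paleogene; D — Ordovician; E — Jurassic; span 2080 million years

A: 2119 Ma lies in 2300–2050 Ma, so Rhyacian.
B: 1801 Ma lies in 2050–1800 Ma, so Orosirian.
C: 39 Ma lies in 66–23.03 Ma, so Paleogene.
D: 485.1 Ma lies in 485.4–443.8 Ma, so Ordovician.
E: 172.3 Ma lies in 201.4–145 Ma, so Jurassic.
Oldest = 2119 Ma, youngest = 39 Ma → span 2080 Myr.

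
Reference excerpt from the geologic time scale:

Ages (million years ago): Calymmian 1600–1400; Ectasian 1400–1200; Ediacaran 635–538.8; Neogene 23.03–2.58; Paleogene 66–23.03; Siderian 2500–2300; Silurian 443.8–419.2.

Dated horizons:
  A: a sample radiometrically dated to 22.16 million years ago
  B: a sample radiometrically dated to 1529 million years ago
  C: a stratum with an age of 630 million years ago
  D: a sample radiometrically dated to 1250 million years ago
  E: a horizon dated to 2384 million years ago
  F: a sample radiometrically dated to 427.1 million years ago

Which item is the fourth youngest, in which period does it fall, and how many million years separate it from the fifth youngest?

Sorted youngest-first by Ma: A (22.16), F (427.1), C (630), D (1250), B (1529), E (2384).
The fourth youngest is D at 1250 Ma, which lies in 1400–1200 Ma: the Ectasian.
The fifth youngest is B at 1529 Ma; separation = |1250 − 1529| = 279 Myr.

D, in the Ectasian; 279 million years to B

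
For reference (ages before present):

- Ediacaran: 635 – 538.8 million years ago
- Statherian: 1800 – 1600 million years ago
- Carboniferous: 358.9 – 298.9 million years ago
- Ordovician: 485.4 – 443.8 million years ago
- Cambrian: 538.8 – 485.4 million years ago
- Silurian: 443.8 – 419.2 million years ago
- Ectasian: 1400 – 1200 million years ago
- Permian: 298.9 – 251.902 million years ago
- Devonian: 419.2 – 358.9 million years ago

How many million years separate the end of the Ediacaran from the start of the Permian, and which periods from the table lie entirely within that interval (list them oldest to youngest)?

End of Ediacaran = 538.8 Ma; start of Permian = 298.9 Ma.
Gap = 538.8 − 298.9 = 239.9 Myr.
Periods wholly inside 538.8–298.9 Ma: Cambrian (538.8–485.4), Ordovician (485.4–443.8), Silurian (443.8–419.2), Devonian (419.2–358.9), Carboniferous (358.9–298.9).

239.9 million years; Cambrian, Ordovician, Silurian, Devonian, Carboniferous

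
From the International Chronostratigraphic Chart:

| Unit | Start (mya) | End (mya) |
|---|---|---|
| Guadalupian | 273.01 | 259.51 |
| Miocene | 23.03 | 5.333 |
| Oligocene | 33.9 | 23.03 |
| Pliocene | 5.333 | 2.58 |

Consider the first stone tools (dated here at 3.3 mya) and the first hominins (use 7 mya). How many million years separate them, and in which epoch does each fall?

Elapsed time: 7 − 3.3 = 3.7 Myr.
3.3 Ma lies within 5.333–2.58 Ma: Pliocene.
7 Ma lies within 23.03–5.333 Ma: Miocene.

3.7 million years apart; the first in the Pliocene, the second in the Miocene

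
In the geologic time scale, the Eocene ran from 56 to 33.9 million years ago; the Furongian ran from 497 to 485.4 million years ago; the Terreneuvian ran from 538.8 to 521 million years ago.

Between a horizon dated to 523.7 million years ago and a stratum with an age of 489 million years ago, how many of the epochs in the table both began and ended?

The older date is 523.7 Ma and the younger is 489 Ma.
No epoch both begins after 523.7 Ma and ends before 489 Ma, so the count is 0.

0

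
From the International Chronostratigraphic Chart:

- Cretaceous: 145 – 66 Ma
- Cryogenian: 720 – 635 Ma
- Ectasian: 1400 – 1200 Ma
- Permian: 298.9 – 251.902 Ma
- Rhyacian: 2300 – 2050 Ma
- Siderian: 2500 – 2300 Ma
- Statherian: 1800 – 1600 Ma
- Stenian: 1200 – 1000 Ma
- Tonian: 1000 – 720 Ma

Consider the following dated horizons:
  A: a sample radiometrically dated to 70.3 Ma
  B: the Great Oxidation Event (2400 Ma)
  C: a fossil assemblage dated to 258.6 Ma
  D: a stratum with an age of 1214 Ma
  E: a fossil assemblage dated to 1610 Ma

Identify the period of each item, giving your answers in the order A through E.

A — Cretaceous; B — Siderian; C — Permian; D — Ectasian; E — Statherian

A: 70.3 Ma lies in 145–66 Ma, so Cretaceous.
B: 2400 Ma lies in 2500–2300 Ma, so Siderian.
C: 258.6 Ma lies in 298.9–251.902 Ma, so Permian.
D: 1214 Ma lies in 1400–1200 Ma, so Ectasian.
E: 1610 Ma lies in 1800–1600 Ma, so Statherian.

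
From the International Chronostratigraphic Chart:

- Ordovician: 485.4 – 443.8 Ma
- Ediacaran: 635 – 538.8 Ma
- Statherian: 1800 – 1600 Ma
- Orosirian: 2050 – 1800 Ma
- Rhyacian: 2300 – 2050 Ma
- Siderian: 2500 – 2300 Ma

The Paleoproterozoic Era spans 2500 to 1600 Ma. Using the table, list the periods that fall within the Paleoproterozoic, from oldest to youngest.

Siderian, Rhyacian, Orosirian, Statherian

Periods with both bounds inside 2500–1600 Ma: Siderian (2500–2300), Rhyacian (2300–2050), Orosirian (2050–1800), Statherian (1800–1600).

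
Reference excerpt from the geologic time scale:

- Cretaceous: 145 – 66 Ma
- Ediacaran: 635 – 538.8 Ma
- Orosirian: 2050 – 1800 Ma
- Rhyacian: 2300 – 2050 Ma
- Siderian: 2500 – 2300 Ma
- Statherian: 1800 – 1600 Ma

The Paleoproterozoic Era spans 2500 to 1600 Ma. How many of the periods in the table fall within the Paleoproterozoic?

Periods inside 2500–1600 Ma: Siderian, Rhyacian, Orosirian, Statherian — 4 in total.

4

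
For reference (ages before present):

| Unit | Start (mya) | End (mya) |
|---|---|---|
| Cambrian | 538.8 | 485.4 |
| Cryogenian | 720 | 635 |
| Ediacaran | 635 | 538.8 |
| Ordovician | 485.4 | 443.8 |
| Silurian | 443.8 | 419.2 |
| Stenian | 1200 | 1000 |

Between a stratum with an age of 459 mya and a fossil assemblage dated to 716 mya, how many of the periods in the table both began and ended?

716 Ma sits inside the Cryogenian (720–635) and 459 Ma inside the Ordovician (485.4–443.8); neither of those is wholly between the two dates.
The listed periods lying completely between them are Ediacaran, Cambrian — 2 in all.

2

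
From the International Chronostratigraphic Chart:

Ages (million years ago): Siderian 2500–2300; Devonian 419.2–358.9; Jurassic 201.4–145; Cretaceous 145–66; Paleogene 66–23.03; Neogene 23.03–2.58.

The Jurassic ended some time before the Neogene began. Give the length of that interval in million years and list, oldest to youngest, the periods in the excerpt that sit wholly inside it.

121.97 million years; Cretaceous, Paleogene

The Jurassic closes at 145 Ma and the Neogene opens at 23.03 Ma, so the interval is 145 − 23.03 = 121.97 Myr.
A period fits inside if it starts at or after 145 Ma and ends at or before 23.03 Ma; oldest first that gives Cretaceous, Paleogene.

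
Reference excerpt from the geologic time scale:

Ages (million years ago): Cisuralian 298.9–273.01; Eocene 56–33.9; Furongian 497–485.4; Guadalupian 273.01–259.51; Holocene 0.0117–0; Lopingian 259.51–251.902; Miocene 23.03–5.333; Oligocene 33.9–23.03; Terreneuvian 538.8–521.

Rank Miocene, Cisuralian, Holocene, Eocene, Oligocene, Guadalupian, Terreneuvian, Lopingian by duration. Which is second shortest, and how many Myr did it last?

Lopingian, 7.608 million years

Durations: Miocene 17.697; Cisuralian 25.89; Holocene 0.0117; Eocene 22.1; Oligocene 10.87; Guadalupian 13.5; Terreneuvian 17.8; Lopingian 7.608 Myr.
Sorted shortest-first: Holocene (0.0117), Lopingian (7.608), Oligocene (10.87), Guadalupian (13.5), Miocene (17.697), Terreneuvian (17.8), Eocene (22.1), Cisuralian (25.89).
The second shortest is Lopingian at 7.608 Myr.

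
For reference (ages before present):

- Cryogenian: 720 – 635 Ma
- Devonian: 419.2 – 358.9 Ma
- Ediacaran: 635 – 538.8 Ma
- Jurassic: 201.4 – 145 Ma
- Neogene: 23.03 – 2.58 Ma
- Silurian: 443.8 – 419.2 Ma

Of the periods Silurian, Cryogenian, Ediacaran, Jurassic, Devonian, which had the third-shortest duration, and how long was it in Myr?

Devonian, 60.3 million years

Start − end for each: Silurian 443.8 − 419.2 = 24.6; Cryogenian 720 − 635 = 85; Ediacaran 635 − 538.8 = 96.2; Jurassic 201.4 − 145 = 56.4; Devonian 419.2 − 358.9 = 60.3.
Ranking these from shortest: Silurian < Jurassic < Devonian < Cryogenian < Ediacaran.
Position 3 in that ranking is Devonian, which lasted 60.3 Myr.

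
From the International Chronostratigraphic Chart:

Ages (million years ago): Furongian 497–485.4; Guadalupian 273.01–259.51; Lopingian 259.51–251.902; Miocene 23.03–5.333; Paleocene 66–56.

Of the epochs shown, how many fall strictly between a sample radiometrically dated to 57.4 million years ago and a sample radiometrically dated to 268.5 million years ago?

The older date is 268.5 Ma and the younger is 57.4 Ma.
Epochs with start < 268.5 and end > 57.4 Ma: Lopingian (259.51–251.902).
That is 1 complete epoch.

1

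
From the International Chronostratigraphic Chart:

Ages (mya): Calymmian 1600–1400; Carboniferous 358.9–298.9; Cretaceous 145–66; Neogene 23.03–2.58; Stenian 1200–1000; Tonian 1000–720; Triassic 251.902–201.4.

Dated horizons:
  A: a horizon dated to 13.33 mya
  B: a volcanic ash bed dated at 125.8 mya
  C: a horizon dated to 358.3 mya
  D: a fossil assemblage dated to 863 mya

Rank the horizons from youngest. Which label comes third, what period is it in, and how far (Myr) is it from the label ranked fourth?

C, in the Carboniferous; 504.7 million years to D

Smaller Ma means younger, so youngest first: A 13.33 < B 125.8 < C 358.3 < D 863.
Counting 3 along gives C (358.3 Ma); the excerpt puts that inside the Carboniferous, 358.9–298.9 Ma.
Next in line is D (863 Ma), and 863 − 358.3 = 504.7 Myr.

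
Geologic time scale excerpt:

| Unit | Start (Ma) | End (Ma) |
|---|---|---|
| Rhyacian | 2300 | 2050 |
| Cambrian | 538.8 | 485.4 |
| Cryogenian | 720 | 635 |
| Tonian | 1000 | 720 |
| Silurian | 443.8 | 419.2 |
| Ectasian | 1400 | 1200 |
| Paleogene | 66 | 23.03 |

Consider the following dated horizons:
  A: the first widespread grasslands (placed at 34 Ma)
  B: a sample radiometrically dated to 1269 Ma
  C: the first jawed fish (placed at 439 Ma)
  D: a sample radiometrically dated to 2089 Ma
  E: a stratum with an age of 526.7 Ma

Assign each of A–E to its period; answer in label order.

A: 34 Ma lies in 66–23.03 Ma, so Paleogene.
B: 1269 Ma lies in 1400–1200 Ma, so Ectasian.
C: 439 Ma lies in 443.8–419.2 Ma, so Silurian.
D: 2089 Ma lies in 2300–2050 Ma, so Rhyacian.
E: 526.7 Ma lies in 538.8–485.4 Ma, so Cambrian.

A — Paleogene; B — Ectasian; C — Silurian; D — Rhyacian; E — Cambrian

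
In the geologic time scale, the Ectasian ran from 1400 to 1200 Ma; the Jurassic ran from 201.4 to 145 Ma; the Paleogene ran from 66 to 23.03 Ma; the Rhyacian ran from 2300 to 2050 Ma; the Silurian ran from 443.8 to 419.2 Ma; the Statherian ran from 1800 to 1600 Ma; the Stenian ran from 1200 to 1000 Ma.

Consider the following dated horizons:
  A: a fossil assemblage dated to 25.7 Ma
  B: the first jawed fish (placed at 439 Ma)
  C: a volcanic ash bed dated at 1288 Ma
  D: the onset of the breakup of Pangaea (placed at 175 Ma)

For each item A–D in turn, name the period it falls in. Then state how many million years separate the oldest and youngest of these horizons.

Match each age against the start–end ranges in the excerpt: A = 25.7 Ma → Paleogene (66–23.03); B = 439 Ma → Silurian (443.8–419.2); C = 1288 Ma → Ectasian (1400–1200); D = 175 Ma → Jurassic (201.4–145).
The largest age is 1288 Ma and the smallest is 25.7 Ma; their difference is 1262.3 Myr.

A — Paleogene; B — Silurian; C — Ectasian; D — Jurassic; span 1262.3 million years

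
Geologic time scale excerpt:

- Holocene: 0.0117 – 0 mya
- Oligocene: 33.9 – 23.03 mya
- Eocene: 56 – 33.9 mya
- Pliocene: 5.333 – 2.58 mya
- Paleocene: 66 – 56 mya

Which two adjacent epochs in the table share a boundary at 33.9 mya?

Eocene and Oligocene

The Eocene ends at 33.9 mya and the Oligocene begins at 33.9 mya, so they share that boundary.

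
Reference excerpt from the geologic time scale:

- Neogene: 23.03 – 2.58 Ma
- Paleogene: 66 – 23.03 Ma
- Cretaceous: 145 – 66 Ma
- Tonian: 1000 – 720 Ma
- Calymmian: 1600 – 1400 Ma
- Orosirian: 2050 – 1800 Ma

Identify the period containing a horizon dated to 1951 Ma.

Orosirian

1951 Ma lies between 2050 and 1800 Ma, so it falls in the Orosirian.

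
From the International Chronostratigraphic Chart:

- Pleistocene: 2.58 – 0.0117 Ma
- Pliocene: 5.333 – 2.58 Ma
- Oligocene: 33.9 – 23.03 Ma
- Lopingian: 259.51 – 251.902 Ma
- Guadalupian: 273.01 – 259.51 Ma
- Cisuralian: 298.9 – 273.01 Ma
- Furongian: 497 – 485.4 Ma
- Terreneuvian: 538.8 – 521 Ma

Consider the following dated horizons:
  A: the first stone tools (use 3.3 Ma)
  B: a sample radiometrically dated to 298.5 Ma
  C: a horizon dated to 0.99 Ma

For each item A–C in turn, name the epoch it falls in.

A — Pliocene; B — Cisuralian; C — Pleistocene

Match each age against the start–end ranges in the excerpt: A = 3.3 Ma → Pliocene (5.333–2.58); B = 298.5 Ma → Cisuralian (298.9–273.01); C = 0.99 Ma → Pleistocene (2.58–0.0117).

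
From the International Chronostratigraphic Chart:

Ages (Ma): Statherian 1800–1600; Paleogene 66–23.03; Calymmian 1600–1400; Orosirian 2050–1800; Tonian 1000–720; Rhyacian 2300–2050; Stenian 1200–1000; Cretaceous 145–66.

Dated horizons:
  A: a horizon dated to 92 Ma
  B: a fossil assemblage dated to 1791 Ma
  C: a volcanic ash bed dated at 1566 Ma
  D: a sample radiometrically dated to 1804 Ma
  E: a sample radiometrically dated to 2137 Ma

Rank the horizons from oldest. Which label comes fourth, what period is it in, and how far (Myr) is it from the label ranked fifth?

C, in the Calymmian; 1474 million years to A

Sorted oldest-first by Ma: E (2137), D (1804), B (1791), C (1566), A (92).
The fourth oldest is C at 1566 Ma, which lies in 1600–1400 Ma: the Calymmian.
The fifth oldest is A at 92 Ma; separation = |1566 − 92| = 1474 Myr.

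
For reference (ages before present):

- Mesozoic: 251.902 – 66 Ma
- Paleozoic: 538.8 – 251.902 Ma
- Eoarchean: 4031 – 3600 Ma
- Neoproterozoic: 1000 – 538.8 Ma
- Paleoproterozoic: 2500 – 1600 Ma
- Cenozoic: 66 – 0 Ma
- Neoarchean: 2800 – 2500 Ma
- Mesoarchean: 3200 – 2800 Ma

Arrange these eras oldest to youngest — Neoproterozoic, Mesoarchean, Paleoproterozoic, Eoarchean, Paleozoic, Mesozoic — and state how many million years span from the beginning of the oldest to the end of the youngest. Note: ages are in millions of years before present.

Start ages (Ma): Eoarchean 4031, Mesoarchean 3200, Paleoproterozoic 2500, Neoproterozoic 1000, Paleozoic 538.8, Mesozoic 251.902.
Ordered oldest to youngest: Eoarchean, Mesoarchean, Paleoproterozoic, Neoproterozoic, Paleozoic, Mesozoic.
Span = 4031 − 66 = 3965 Myr.

Eoarchean → Mesoarchean → Paleoproterozoic → Neoproterozoic → Paleozoic → Mesozoic; total span 3965 Myr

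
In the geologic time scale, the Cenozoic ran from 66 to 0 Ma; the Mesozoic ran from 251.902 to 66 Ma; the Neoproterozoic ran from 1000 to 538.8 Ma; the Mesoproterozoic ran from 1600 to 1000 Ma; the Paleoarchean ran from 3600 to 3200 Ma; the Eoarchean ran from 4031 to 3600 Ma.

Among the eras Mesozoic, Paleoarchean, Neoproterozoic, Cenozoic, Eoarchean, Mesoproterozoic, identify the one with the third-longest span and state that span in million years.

Eoarchean, 431 million years

Start − end for each: Mesozoic 251.902 − 66 = 185.902; Paleoarchean 3600 − 3200 = 400; Neoproterozoic 1000 − 538.8 = 461.2; Cenozoic 66 − 0 = 66; Eoarchean 4031 − 3600 = 431; Mesoproterozoic 1600 − 1000 = 600.
Ranking these from longest: Mesoproterozoic > Neoproterozoic > Eoarchean > Paleoarchean > Mesozoic > Cenozoic.
Position 3 in that ranking is Eoarchean, which lasted 431 Myr.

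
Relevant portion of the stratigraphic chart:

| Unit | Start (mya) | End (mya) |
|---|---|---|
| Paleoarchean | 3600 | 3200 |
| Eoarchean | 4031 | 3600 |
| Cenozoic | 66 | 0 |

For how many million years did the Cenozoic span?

66 − 0 = 66 million years.

66 million years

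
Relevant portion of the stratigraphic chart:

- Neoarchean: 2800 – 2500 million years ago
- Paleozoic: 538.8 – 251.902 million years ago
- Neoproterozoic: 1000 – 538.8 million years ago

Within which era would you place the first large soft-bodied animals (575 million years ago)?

575 Ma lies between 1000 and 538.8 Ma, so it falls in the Neoproterozoic.

Neoproterozoic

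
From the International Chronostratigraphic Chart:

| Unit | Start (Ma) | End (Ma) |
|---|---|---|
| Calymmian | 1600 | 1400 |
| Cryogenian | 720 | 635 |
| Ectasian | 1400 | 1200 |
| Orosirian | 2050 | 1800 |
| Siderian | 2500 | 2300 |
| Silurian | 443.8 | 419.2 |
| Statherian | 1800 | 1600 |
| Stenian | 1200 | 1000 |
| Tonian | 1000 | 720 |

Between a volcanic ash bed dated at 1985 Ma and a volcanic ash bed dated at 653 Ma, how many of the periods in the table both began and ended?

5

1985 Ma sits inside the Orosirian (2050–1800) and 653 Ma inside the Cryogenian (720–635); neither of those is wholly between the two dates.
The listed periods lying completely between them are Statherian, Calymmian, Ectasian, Stenian, Tonian — 5 in all.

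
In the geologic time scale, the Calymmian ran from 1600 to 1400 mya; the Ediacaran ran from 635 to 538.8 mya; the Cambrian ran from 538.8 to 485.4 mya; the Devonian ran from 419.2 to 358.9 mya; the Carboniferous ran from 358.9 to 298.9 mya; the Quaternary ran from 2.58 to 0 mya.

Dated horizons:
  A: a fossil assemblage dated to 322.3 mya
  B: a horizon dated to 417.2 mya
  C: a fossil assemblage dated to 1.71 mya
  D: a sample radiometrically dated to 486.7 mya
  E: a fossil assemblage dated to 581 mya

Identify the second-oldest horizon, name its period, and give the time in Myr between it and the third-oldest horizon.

D, in the Cambrian; 69.5 million years to B

Larger Ma means older, so oldest first: E 581 > D 486.7 > B 417.2 > A 322.3 > C 1.71.
Counting 2 along gives D (486.7 Ma); the excerpt puts that inside the Cambrian, 538.8–485.4 Ma.
Next in line is B (417.2 Ma), and 486.7 − 417.2 = 69.5 Myr.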